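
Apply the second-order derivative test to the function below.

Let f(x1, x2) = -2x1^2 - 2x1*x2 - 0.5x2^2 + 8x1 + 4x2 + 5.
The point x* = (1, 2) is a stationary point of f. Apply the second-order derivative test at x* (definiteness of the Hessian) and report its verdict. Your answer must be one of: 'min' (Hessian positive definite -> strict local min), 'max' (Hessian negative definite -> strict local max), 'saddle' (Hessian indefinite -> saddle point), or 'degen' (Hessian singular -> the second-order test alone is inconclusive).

Compute the Hessian H = grad^2 f:
  H = [[-4, -2], [-2, -1]]
Verify stationarity: grad f(x*) = H x* + g = (0, 0).
Eigenvalues of H: -5, 0.
H has a zero eigenvalue (singular; negative semidefinite but not definite), so H is neither positive definite, negative definite, nor indefinite. The second-order test alone is inconclusive -> degen.
(Indeed, f is constant along the null direction of H through x*, so x* is not a strict local extremum.)

degen


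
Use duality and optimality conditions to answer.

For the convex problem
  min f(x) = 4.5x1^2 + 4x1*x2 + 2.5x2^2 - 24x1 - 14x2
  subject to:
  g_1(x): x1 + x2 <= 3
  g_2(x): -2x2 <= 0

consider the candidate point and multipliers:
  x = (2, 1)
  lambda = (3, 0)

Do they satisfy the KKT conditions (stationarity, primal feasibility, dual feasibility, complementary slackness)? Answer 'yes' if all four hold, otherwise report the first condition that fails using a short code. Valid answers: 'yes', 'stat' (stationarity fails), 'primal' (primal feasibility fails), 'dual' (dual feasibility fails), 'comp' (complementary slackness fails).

Gradient of f: grad f(x) = Q x + c = (-2, -1)
Constraint values g_i(x) = a_i^T x - b_i:
  g_1((2, 1)) = 0
  g_2((2, 1)) = -2
Stationarity residual: grad f(x) + sum_i lambda_i a_i = (1, 2)
  -> stationarity FAILS
Primal feasibility (all g_i <= 0): OK
Dual feasibility (all lambda_i >= 0): OK
Complementary slackness (lambda_i * g_i(x) = 0 for all i): OK

Verdict: the first failing condition is stationarity -> stat.

stat


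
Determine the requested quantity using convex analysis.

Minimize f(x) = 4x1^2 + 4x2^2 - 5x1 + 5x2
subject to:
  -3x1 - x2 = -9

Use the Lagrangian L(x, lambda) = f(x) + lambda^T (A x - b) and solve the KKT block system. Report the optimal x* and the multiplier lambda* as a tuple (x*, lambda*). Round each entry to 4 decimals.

Form the Lagrangian:
  L(x, lambda) = (1/2) x^T Q x + c^T x + lambda^T (A x - b)
Stationarity (grad_x L = 0): Q x + c + A^T lambda = 0.
Primal feasibility: A x = b.

This gives the KKT block system:
  [ Q   A^T ] [ x     ]   [-c ]
  [ A    0  ] [ lambda ] = [ b ]

Solving the linear system:
  x*      = (2.95, 0.15)
  lambda* = (6.2)
  f(x*)   = 20.9

x* = (2.95, 0.15), lambda* = (6.2)


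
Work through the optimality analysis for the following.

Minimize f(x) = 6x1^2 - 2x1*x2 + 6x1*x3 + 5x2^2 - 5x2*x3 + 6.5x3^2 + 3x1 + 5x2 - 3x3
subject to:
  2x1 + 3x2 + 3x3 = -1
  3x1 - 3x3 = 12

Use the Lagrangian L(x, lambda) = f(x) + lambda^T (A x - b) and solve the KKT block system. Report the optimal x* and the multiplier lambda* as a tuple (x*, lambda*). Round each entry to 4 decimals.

Form the Lagrangian:
  L(x, lambda) = (1/2) x^T Q x + c^T x + lambda^T (A x - b)
Stationarity (grad_x L = 0): Q x + c + A^T lambda = 0.
Primal feasibility: A x = b.

This gives the KKT block system:
  [ Q   A^T ] [ x     ]   [-c ]
  [ A    0  ] [ lambda ] = [ b ]

Solving the linear system:
  x*      = (2.3203, -0.2005, -1.6797)
  lambda* = (-2.2509, -5.5549)
  f(x*)   = 37.7024

x* = (2.3203, -0.2005, -1.6797), lambda* = (-2.2509, -5.5549)


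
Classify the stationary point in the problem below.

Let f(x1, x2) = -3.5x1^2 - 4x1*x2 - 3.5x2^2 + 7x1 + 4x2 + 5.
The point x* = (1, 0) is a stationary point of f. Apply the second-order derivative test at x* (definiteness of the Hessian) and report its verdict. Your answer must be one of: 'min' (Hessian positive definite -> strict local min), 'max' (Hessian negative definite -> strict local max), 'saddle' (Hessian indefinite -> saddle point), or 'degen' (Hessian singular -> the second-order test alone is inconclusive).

Compute the Hessian H = grad^2 f:
  H = [[-7, -4], [-4, -7]]
Verify stationarity: grad f(x*) = H x* + g = (0, 0).
Eigenvalues of H: -11, -3.
Both eigenvalues < 0, so H is negative definite -> x* is a strict local max.

max


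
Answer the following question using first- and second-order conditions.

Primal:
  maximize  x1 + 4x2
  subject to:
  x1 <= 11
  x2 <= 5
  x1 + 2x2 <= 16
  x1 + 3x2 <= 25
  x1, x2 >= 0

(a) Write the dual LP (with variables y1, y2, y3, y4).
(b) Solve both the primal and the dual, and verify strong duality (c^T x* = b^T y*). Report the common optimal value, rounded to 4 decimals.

The standard primal-dual pair for 'max c^T x s.t. A x <= b, x >= 0' is:
  Dual:  min b^T y  s.t.  A^T y >= c,  y >= 0.

So the dual LP is:
  minimize  11y1 + 5y2 + 16y3 + 25y4
  subject to:
    y1 + y3 + y4 >= 1
    y2 + 2y3 + 3y4 >= 4
    y1, y2, y3, y4 >= 0

Solving the primal: x* = (6, 5).
  primal value c^T x* = 26.
Solving the dual: y* = (0, 2, 1, 0).
  dual value b^T y* = 26.
Strong duality: c^T x* = b^T y*. Confirmed.

26


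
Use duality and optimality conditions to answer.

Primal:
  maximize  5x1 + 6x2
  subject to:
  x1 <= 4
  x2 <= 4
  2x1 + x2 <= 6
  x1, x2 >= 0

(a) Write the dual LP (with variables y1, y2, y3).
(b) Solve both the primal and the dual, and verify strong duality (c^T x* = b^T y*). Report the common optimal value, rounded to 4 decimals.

The standard primal-dual pair for 'max c^T x s.t. A x <= b, x >= 0' is:
  Dual:  min b^T y  s.t.  A^T y >= c,  y >= 0.

So the dual LP is:
  minimize  4y1 + 4y2 + 6y3
  subject to:
    y1 + 2y3 >= 5
    y2 + y3 >= 6
    y1, y2, y3 >= 0

Solving the primal: x* = (1, 4).
  primal value c^T x* = 29.
Solving the dual: y* = (0, 3.5, 2.5).
  dual value b^T y* = 29.
Strong duality: c^T x* = b^T y*. Confirmed.

29


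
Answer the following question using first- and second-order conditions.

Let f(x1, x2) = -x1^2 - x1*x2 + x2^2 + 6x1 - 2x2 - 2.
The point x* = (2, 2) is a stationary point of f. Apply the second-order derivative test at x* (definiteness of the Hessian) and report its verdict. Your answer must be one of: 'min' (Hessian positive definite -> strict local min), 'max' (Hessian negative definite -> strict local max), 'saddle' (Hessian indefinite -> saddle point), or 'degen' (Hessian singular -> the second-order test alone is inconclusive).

Compute the Hessian H = grad^2 f:
  H = [[-2, -1], [-1, 2]]
Verify stationarity: grad f(x*) = H x* + g = (0, 0).
Eigenvalues of H: -2.2361, 2.2361.
Eigenvalues have mixed signs, so H is indefinite -> x* is a saddle point.

saddle


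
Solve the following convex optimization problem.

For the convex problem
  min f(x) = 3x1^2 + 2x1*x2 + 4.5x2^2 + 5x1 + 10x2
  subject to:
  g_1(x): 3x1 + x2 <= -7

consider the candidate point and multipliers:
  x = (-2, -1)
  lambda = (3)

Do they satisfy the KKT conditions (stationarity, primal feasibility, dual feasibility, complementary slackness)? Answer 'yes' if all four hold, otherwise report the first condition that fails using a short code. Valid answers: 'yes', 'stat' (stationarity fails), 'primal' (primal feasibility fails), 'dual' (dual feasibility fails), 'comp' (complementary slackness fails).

Gradient of f: grad f(x) = Q x + c = (-9, -3)
Constraint values g_i(x) = a_i^T x - b_i:
  g_1((-2, -1)) = 0
Stationarity residual: grad f(x) + sum_i lambda_i a_i = (0, 0)
  -> stationarity OK
Primal feasibility (all g_i <= 0): OK
Dual feasibility (all lambda_i >= 0): OK
Complementary slackness (lambda_i * g_i(x) = 0 for all i): OK

Verdict: yes, KKT holds.

yes


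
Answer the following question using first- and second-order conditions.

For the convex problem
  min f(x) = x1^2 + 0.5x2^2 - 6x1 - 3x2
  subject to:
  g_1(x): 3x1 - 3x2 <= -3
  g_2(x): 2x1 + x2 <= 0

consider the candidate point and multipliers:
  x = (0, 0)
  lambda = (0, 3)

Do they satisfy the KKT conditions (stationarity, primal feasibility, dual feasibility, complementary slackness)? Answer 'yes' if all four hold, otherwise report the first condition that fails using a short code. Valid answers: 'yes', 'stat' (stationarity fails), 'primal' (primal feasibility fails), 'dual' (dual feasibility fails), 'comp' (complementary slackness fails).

Gradient of f: grad f(x) = Q x + c = (-6, -3)
Constraint values g_i(x) = a_i^T x - b_i:
  g_1((0, 0)) = 3
  g_2((0, 0)) = 0
Stationarity residual: grad f(x) + sum_i lambda_i a_i = (0, 0)
  -> stationarity OK
Primal feasibility (all g_i <= 0): FAILS
Dual feasibility (all lambda_i >= 0): OK
Complementary slackness (lambda_i * g_i(x) = 0 for all i): OK

Verdict: the first failing condition is primal_feasibility -> primal.

primal


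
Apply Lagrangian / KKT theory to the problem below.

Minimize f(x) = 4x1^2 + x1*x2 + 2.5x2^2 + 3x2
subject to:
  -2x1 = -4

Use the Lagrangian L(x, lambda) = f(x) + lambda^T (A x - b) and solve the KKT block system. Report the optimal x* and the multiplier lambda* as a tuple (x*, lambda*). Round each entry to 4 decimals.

Form the Lagrangian:
  L(x, lambda) = (1/2) x^T Q x + c^T x + lambda^T (A x - b)
Stationarity (grad_x L = 0): Q x + c + A^T lambda = 0.
Primal feasibility: A x = b.

This gives the KKT block system:
  [ Q   A^T ] [ x     ]   [-c ]
  [ A    0  ] [ lambda ] = [ b ]

Solving the linear system:
  x*      = (2, -1)
  lambda* = (7.5)
  f(x*)   = 13.5

x* = (2, -1), lambda* = (7.5)


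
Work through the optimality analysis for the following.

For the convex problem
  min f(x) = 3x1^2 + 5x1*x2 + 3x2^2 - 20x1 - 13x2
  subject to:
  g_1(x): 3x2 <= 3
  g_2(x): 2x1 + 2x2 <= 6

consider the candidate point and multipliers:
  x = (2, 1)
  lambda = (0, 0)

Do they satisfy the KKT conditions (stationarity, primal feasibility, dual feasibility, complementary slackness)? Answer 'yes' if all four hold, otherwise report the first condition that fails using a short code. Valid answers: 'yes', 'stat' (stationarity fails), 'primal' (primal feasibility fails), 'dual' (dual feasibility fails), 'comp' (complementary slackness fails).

Gradient of f: grad f(x) = Q x + c = (-3, 3)
Constraint values g_i(x) = a_i^T x - b_i:
  g_1((2, 1)) = 0
  g_2((2, 1)) = 0
Stationarity residual: grad f(x) + sum_i lambda_i a_i = (-3, 3)
  -> stationarity FAILS
Primal feasibility (all g_i <= 0): OK
Dual feasibility (all lambda_i >= 0): OK
Complementary slackness (lambda_i * g_i(x) = 0 for all i): OK

Verdict: the first failing condition is stationarity -> stat.

stat


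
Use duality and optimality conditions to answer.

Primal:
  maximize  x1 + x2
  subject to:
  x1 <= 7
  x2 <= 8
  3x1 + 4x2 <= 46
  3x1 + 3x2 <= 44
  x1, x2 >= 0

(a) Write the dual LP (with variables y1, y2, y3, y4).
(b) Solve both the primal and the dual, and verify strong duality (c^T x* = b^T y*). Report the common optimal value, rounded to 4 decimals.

The standard primal-dual pair for 'max c^T x s.t. A x <= b, x >= 0' is:
  Dual:  min b^T y  s.t.  A^T y >= c,  y >= 0.

So the dual LP is:
  minimize  7y1 + 8y2 + 46y3 + 44y4
  subject to:
    y1 + 3y3 + 3y4 >= 1
    y2 + 4y3 + 3y4 >= 1
    y1, y2, y3, y4 >= 0

Solving the primal: x* = (7, 6.25).
  primal value c^T x* = 13.25.
Solving the dual: y* = (0.25, 0, 0.25, 0).
  dual value b^T y* = 13.25.
Strong duality: c^T x* = b^T y*. Confirmed.

13.25


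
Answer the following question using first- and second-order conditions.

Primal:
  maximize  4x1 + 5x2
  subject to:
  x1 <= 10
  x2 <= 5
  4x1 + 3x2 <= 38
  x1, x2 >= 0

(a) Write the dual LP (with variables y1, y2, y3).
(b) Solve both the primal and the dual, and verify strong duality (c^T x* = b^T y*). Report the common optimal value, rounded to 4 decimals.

The standard primal-dual pair for 'max c^T x s.t. A x <= b, x >= 0' is:
  Dual:  min b^T y  s.t.  A^T y >= c,  y >= 0.

So the dual LP is:
  minimize  10y1 + 5y2 + 38y3
  subject to:
    y1 + 4y3 >= 4
    y2 + 3y3 >= 5
    y1, y2, y3 >= 0

Solving the primal: x* = (5.75, 5).
  primal value c^T x* = 48.
Solving the dual: y* = (0, 2, 1).
  dual value b^T y* = 48.
Strong duality: c^T x* = b^T y*. Confirmed.

48


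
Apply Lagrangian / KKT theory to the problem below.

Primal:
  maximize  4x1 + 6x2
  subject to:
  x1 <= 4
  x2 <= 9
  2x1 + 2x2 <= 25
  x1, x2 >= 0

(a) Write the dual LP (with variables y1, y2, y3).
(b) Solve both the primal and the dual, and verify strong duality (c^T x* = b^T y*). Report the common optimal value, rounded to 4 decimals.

The standard primal-dual pair for 'max c^T x s.t. A x <= b, x >= 0' is:
  Dual:  min b^T y  s.t.  A^T y >= c,  y >= 0.

So the dual LP is:
  minimize  4y1 + 9y2 + 25y3
  subject to:
    y1 + 2y3 >= 4
    y2 + 2y3 >= 6
    y1, y2, y3 >= 0

Solving the primal: x* = (3.5, 9).
  primal value c^T x* = 68.
Solving the dual: y* = (0, 2, 2).
  dual value b^T y* = 68.
Strong duality: c^T x* = b^T y*. Confirmed.

68


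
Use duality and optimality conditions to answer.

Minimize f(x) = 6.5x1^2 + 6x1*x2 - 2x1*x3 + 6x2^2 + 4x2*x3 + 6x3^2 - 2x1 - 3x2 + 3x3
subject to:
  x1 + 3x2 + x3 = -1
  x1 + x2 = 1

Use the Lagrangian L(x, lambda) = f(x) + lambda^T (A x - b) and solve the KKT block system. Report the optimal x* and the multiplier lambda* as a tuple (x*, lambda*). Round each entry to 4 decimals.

Form the Lagrangian:
  L(x, lambda) = (1/2) x^T Q x + c^T x + lambda^T (A x - b)
Stationarity (grad_x L = 0): Q x + c + A^T lambda = 0.
Primal feasibility: A x = b.

This gives the KKT block system:
  [ Q   A^T ] [ x     ]   [-c ]
  [ A    0  ] [ lambda ] = [ b ]

Solving the linear system:
  x*      = (1.7027, -0.7027, -0.5946)
  lambda* = (10.3514, -27.4595)
  f(x*)   = 17.3649

x* = (1.7027, -0.7027, -0.5946), lambda* = (10.3514, -27.4595)


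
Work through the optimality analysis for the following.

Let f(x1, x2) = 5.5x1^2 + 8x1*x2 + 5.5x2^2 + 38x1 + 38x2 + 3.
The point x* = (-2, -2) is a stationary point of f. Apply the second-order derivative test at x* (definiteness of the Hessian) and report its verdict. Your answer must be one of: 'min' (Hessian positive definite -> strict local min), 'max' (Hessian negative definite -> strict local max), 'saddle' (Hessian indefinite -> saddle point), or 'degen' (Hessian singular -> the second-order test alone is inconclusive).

Compute the Hessian H = grad^2 f:
  H = [[11, 8], [8, 11]]
Verify stationarity: grad f(x*) = H x* + g = (0, 0).
Eigenvalues of H: 3, 19.
Both eigenvalues > 0, so H is positive definite -> x* is a strict local min.

min


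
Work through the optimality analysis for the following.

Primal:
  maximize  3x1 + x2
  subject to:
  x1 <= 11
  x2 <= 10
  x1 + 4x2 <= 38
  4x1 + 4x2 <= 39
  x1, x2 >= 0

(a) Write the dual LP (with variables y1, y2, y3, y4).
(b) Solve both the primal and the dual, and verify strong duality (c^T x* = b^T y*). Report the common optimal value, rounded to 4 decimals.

The standard primal-dual pair for 'max c^T x s.t. A x <= b, x >= 0' is:
  Dual:  min b^T y  s.t.  A^T y >= c,  y >= 0.

So the dual LP is:
  minimize  11y1 + 10y2 + 38y3 + 39y4
  subject to:
    y1 + y3 + 4y4 >= 3
    y2 + 4y3 + 4y4 >= 1
    y1, y2, y3, y4 >= 0

Solving the primal: x* = (9.75, 0).
  primal value c^T x* = 29.25.
Solving the dual: y* = (0, 0, 0, 0.75).
  dual value b^T y* = 29.25.
Strong duality: c^T x* = b^T y*. Confirmed.

29.25


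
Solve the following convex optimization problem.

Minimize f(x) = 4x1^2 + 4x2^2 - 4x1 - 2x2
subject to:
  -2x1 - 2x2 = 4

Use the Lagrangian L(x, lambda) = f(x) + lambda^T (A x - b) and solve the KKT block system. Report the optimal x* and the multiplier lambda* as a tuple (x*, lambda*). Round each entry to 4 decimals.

Form the Lagrangian:
  L(x, lambda) = (1/2) x^T Q x + c^T x + lambda^T (A x - b)
Stationarity (grad_x L = 0): Q x + c + A^T lambda = 0.
Primal feasibility: A x = b.

This gives the KKT block system:
  [ Q   A^T ] [ x     ]   [-c ]
  [ A    0  ] [ lambda ] = [ b ]

Solving the linear system:
  x*      = (-0.875, -1.125)
  lambda* = (-5.5)
  f(x*)   = 13.875

x* = (-0.875, -1.125), lambda* = (-5.5)


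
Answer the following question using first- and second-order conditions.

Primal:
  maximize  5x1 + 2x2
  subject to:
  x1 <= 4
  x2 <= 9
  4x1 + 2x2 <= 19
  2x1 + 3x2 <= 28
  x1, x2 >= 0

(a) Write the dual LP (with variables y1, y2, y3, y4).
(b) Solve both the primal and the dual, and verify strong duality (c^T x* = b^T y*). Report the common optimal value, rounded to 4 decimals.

The standard primal-dual pair for 'max c^T x s.t. A x <= b, x >= 0' is:
  Dual:  min b^T y  s.t.  A^T y >= c,  y >= 0.

So the dual LP is:
  minimize  4y1 + 9y2 + 19y3 + 28y4
  subject to:
    y1 + 4y3 + 2y4 >= 5
    y2 + 2y3 + 3y4 >= 2
    y1, y2, y3, y4 >= 0

Solving the primal: x* = (4, 1.5).
  primal value c^T x* = 23.
Solving the dual: y* = (1, 0, 1, 0).
  dual value b^T y* = 23.
Strong duality: c^T x* = b^T y*. Confirmed.

23


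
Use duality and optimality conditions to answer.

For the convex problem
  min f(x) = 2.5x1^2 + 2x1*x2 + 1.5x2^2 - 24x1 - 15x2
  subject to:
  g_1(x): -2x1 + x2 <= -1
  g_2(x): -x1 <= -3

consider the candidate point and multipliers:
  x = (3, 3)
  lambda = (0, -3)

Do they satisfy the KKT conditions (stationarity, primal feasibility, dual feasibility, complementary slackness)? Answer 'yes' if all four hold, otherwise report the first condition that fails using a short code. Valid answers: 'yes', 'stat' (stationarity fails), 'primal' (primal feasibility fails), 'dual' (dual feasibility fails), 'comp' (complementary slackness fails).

Gradient of f: grad f(x) = Q x + c = (-3, 0)
Constraint values g_i(x) = a_i^T x - b_i:
  g_1((3, 3)) = -2
  g_2((3, 3)) = 0
Stationarity residual: grad f(x) + sum_i lambda_i a_i = (0, 0)
  -> stationarity OK
Primal feasibility (all g_i <= 0): OK
Dual feasibility (all lambda_i >= 0): FAILS
Complementary slackness (lambda_i * g_i(x) = 0 for all i): OK

Verdict: the first failing condition is dual_feasibility -> dual.

dual


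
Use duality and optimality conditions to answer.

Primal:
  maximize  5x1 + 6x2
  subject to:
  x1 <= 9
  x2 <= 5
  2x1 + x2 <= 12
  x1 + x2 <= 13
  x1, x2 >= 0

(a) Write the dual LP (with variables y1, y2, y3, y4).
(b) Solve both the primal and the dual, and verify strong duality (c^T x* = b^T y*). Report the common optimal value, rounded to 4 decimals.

The standard primal-dual pair for 'max c^T x s.t. A x <= b, x >= 0' is:
  Dual:  min b^T y  s.t.  A^T y >= c,  y >= 0.

So the dual LP is:
  minimize  9y1 + 5y2 + 12y3 + 13y4
  subject to:
    y1 + 2y3 + y4 >= 5
    y2 + y3 + y4 >= 6
    y1, y2, y3, y4 >= 0

Solving the primal: x* = (3.5, 5).
  primal value c^T x* = 47.5.
Solving the dual: y* = (0, 3.5, 2.5, 0).
  dual value b^T y* = 47.5.
Strong duality: c^T x* = b^T y*. Confirmed.

47.5


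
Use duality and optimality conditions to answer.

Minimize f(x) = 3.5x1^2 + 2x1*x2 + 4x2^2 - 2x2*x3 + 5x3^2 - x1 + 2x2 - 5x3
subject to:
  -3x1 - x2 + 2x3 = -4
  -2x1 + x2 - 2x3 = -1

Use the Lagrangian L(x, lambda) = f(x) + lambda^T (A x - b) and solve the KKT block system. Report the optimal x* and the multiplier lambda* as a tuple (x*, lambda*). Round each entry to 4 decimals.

Form the Lagrangian:
  L(x, lambda) = (1/2) x^T Q x + c^T x + lambda^T (A x - b)
Stationarity (grad_x L = 0): Q x + c + A^T lambda = 0.
Primal feasibility: A x = b.

This gives the KKT block system:
  [ Q   A^T ] [ x     ]   [-c ]
  [ A    0  ] [ lambda ] = [ b ]

Solving the linear system:
  x*      = (1, 0, -0.5)
  lambda* = (3.2, -1.8)
  f(x*)   = 6.25

x* = (1, 0, -0.5), lambda* = (3.2, -1.8)


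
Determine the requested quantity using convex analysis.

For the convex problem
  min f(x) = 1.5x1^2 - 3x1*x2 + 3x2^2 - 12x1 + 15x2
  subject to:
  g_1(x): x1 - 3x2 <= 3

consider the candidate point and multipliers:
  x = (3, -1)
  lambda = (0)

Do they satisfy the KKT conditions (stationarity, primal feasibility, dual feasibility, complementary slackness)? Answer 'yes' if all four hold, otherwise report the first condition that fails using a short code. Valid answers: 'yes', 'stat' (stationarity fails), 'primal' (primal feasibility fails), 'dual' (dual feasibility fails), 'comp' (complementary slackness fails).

Gradient of f: grad f(x) = Q x + c = (0, 0)
Constraint values g_i(x) = a_i^T x - b_i:
  g_1((3, -1)) = 3
Stationarity residual: grad f(x) + sum_i lambda_i a_i = (0, 0)
  -> stationarity OK
Primal feasibility (all g_i <= 0): FAILS
Dual feasibility (all lambda_i >= 0): OK
Complementary slackness (lambda_i * g_i(x) = 0 for all i): OK

Verdict: the first failing condition is primal_feasibility -> primal.

primal


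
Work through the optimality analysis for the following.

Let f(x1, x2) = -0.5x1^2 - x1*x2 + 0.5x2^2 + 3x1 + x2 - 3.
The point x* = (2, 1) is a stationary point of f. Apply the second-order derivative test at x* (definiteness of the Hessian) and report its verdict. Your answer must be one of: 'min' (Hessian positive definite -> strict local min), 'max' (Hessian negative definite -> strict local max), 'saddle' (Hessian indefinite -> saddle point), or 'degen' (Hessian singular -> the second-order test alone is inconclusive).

Compute the Hessian H = grad^2 f:
  H = [[-1, -1], [-1, 1]]
Verify stationarity: grad f(x*) = H x* + g = (0, 0).
Eigenvalues of H: -1.4142, 1.4142.
Eigenvalues have mixed signs, so H is indefinite -> x* is a saddle point.

saddle


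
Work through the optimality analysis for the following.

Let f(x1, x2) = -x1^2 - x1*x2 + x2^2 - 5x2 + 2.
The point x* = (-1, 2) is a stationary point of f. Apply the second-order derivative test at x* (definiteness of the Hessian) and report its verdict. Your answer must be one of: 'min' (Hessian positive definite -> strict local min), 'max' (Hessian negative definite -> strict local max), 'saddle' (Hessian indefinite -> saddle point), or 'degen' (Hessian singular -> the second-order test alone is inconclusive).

Compute the Hessian H = grad^2 f:
  H = [[-2, -1], [-1, 2]]
Verify stationarity: grad f(x*) = H x* + g = (0, 0).
Eigenvalues of H: -2.2361, 2.2361.
Eigenvalues have mixed signs, so H is indefinite -> x* is a saddle point.

saddle


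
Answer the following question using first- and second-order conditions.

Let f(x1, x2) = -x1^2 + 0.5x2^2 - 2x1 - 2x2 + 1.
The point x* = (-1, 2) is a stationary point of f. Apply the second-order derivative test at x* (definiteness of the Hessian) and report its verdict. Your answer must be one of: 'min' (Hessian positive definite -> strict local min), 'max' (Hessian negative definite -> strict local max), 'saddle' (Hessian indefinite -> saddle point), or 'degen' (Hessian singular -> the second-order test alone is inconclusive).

Compute the Hessian H = grad^2 f:
  H = [[-2, 0], [0, 1]]
Verify stationarity: grad f(x*) = H x* + g = (0, 0).
Eigenvalues of H: -2, 1.
Eigenvalues have mixed signs, so H is indefinite -> x* is a saddle point.

saddle


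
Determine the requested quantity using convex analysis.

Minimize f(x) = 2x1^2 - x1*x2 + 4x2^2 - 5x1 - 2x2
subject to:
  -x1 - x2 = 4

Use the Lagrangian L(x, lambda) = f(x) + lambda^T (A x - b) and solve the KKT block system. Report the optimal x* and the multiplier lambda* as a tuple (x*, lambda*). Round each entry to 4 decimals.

Form the Lagrangian:
  L(x, lambda) = (1/2) x^T Q x + c^T x + lambda^T (A x - b)
Stationarity (grad_x L = 0): Q x + c + A^T lambda = 0.
Primal feasibility: A x = b.

This gives the KKT block system:
  [ Q   A^T ] [ x     ]   [-c ]
  [ A    0  ] [ lambda ] = [ b ]

Solving the linear system:
  x*      = (-2.3571, -1.6429)
  lambda* = (-12.7857)
  f(x*)   = 33.1071

x* = (-2.3571, -1.6429), lambda* = (-12.7857)


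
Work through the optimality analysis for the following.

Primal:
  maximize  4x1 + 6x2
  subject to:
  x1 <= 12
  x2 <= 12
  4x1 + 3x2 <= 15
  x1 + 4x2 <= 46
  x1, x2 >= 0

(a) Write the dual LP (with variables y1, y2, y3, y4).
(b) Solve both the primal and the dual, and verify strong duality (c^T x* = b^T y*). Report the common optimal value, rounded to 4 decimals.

The standard primal-dual pair for 'max c^T x s.t. A x <= b, x >= 0' is:
  Dual:  min b^T y  s.t.  A^T y >= c,  y >= 0.

So the dual LP is:
  minimize  12y1 + 12y2 + 15y3 + 46y4
  subject to:
    y1 + 4y3 + y4 >= 4
    y2 + 3y3 + 4y4 >= 6
    y1, y2, y3, y4 >= 0

Solving the primal: x* = (0, 5).
  primal value c^T x* = 30.
Solving the dual: y* = (0, 0, 2, 0).
  dual value b^T y* = 30.
Strong duality: c^T x* = b^T y*. Confirmed.

30


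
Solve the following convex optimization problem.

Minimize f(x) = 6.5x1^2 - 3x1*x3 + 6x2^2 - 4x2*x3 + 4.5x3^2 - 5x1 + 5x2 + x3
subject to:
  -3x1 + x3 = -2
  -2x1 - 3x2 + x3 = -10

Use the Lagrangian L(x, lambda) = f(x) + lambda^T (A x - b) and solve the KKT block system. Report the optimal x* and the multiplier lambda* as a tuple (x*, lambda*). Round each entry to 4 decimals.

Form the Lagrangian:
  L(x, lambda) = (1/2) x^T Q x + c^T x + lambda^T (A x - b)
Stationarity (grad_x L = 0): Q x + c + A^T lambda = 0.
Primal feasibility: A x = b.

This gives the KKT block system:
  [ Q   A^T ] [ x     ]   [-c ]
  [ A    0  ] [ lambda ] = [ b ]

Solving the linear system:
  x*      = (0.9663, 2.9888, 0.899)
  lambda* = (-6.6603, 12.4231)
  f(x*)   = 60.9607

x* = (0.9663, 2.9888, 0.899), lambda* = (-6.6603, 12.4231)


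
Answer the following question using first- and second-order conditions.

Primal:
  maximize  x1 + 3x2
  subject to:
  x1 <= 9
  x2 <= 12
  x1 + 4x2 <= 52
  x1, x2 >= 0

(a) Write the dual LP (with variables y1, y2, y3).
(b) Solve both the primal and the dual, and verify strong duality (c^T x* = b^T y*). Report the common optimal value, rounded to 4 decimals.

The standard primal-dual pair for 'max c^T x s.t. A x <= b, x >= 0' is:
  Dual:  min b^T y  s.t.  A^T y >= c,  y >= 0.

So the dual LP is:
  minimize  9y1 + 12y2 + 52y3
  subject to:
    y1 + y3 >= 1
    y2 + 4y3 >= 3
    y1, y2, y3 >= 0

Solving the primal: x* = (9, 10.75).
  primal value c^T x* = 41.25.
Solving the dual: y* = (0.25, 0, 0.75).
  dual value b^T y* = 41.25.
Strong duality: c^T x* = b^T y*. Confirmed.

41.25


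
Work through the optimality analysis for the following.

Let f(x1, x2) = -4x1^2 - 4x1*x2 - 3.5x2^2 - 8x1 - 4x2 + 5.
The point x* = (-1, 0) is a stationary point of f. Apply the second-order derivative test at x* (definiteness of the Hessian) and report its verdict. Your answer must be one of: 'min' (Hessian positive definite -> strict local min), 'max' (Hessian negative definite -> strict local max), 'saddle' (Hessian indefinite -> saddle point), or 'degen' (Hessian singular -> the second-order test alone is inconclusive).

Compute the Hessian H = grad^2 f:
  H = [[-8, -4], [-4, -7]]
Verify stationarity: grad f(x*) = H x* + g = (0, 0).
Eigenvalues of H: -11.5311, -3.4689.
Both eigenvalues < 0, so H is negative definite -> x* is a strict local max.

max


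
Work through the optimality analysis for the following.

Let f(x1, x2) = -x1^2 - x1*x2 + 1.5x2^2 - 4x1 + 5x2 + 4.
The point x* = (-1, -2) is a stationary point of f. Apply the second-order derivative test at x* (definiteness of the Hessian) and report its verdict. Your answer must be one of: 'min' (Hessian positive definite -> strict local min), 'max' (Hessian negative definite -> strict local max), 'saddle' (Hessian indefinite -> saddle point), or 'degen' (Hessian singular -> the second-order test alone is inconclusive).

Compute the Hessian H = grad^2 f:
  H = [[-2, -1], [-1, 3]]
Verify stationarity: grad f(x*) = H x* + g = (0, 0).
Eigenvalues of H: -2.1926, 3.1926.
Eigenvalues have mixed signs, so H is indefinite -> x* is a saddle point.

saddle


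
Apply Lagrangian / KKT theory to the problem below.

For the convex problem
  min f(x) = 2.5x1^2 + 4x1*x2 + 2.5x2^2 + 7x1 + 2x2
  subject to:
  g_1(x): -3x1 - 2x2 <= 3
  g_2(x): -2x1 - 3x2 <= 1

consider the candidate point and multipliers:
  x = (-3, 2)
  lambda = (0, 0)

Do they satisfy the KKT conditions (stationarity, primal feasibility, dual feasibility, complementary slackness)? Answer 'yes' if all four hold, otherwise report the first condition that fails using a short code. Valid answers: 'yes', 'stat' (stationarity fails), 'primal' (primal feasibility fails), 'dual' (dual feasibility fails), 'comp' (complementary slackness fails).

Gradient of f: grad f(x) = Q x + c = (0, 0)
Constraint values g_i(x) = a_i^T x - b_i:
  g_1((-3, 2)) = 2
  g_2((-3, 2)) = -1
Stationarity residual: grad f(x) + sum_i lambda_i a_i = (0, 0)
  -> stationarity OK
Primal feasibility (all g_i <= 0): FAILS
Dual feasibility (all lambda_i >= 0): OK
Complementary slackness (lambda_i * g_i(x) = 0 for all i): OK

Verdict: the first failing condition is primal_feasibility -> primal.

primal


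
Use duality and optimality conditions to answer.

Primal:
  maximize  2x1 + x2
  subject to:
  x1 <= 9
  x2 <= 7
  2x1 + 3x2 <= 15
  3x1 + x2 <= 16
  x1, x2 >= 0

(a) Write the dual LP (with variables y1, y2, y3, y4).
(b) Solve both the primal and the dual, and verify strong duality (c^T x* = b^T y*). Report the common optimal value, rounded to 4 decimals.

The standard primal-dual pair for 'max c^T x s.t. A x <= b, x >= 0' is:
  Dual:  min b^T y  s.t.  A^T y >= c,  y >= 0.

So the dual LP is:
  minimize  9y1 + 7y2 + 15y3 + 16y4
  subject to:
    y1 + 2y3 + 3y4 >= 2
    y2 + 3y3 + y4 >= 1
    y1, y2, y3, y4 >= 0

Solving the primal: x* = (4.7143, 1.8571).
  primal value c^T x* = 11.2857.
Solving the dual: y* = (0, 0, 0.1429, 0.5714).
  dual value b^T y* = 11.2857.
Strong duality: c^T x* = b^T y*. Confirmed.

11.2857


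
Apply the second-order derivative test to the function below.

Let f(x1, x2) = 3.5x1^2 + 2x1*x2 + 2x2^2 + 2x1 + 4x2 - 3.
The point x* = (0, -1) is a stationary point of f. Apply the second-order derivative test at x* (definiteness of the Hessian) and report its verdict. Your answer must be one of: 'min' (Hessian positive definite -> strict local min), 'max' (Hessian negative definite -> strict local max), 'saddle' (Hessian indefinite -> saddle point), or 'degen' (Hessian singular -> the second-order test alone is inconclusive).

Compute the Hessian H = grad^2 f:
  H = [[7, 2], [2, 4]]
Verify stationarity: grad f(x*) = H x* + g = (0, 0).
Eigenvalues of H: 3, 8.
Both eigenvalues > 0, so H is positive definite -> x* is a strict local min.

min


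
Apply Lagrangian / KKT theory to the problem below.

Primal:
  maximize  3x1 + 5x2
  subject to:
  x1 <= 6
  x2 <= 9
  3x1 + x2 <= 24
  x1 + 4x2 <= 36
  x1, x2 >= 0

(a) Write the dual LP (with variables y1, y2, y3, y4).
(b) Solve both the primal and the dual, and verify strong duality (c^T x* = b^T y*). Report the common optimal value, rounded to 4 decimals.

The standard primal-dual pair for 'max c^T x s.t. A x <= b, x >= 0' is:
  Dual:  min b^T y  s.t.  A^T y >= c,  y >= 0.

So the dual LP is:
  minimize  6y1 + 9y2 + 24y3 + 36y4
  subject to:
    y1 + 3y3 + y4 >= 3
    y2 + y3 + 4y4 >= 5
    y1, y2, y3, y4 >= 0

Solving the primal: x* = (5.4545, 7.6364).
  primal value c^T x* = 54.5455.
Solving the dual: y* = (0, 0, 0.6364, 1.0909).
  dual value b^T y* = 54.5455.
Strong duality: c^T x* = b^T y*. Confirmed.

54.5455


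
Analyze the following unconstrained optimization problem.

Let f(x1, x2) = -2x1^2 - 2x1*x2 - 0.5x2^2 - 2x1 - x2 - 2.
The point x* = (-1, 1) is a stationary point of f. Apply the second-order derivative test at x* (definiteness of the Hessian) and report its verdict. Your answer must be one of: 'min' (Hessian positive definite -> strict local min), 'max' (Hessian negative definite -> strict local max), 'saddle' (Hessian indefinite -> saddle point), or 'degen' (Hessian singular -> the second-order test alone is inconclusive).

Compute the Hessian H = grad^2 f:
  H = [[-4, -2], [-2, -1]]
Verify stationarity: grad f(x*) = H x* + g = (0, 0).
Eigenvalues of H: -5, 0.
H has a zero eigenvalue (singular; negative semidefinite but not definite), so H is neither positive definite, negative definite, nor indefinite. The second-order test alone is inconclusive -> degen.
(Indeed, f is constant along the null direction of H through x*, so x* is not a strict local extremum.)

degen


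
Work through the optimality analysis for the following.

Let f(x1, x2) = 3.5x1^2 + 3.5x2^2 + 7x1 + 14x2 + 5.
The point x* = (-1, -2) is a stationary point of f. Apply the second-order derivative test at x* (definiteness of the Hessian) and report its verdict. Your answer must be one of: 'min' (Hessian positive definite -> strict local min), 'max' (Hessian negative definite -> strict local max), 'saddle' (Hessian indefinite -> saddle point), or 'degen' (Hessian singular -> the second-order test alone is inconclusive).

Compute the Hessian H = grad^2 f:
  H = [[7, 0], [0, 7]]
Verify stationarity: grad f(x*) = H x* + g = (0, 0).
Eigenvalues of H: 7, 7.
Both eigenvalues > 0, so H is positive definite -> x* is a strict local min.

min


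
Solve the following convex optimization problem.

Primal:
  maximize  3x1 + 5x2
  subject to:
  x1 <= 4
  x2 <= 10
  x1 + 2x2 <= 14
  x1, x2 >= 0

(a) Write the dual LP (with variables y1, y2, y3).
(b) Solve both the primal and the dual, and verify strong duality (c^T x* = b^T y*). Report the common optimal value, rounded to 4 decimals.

The standard primal-dual pair for 'max c^T x s.t. A x <= b, x >= 0' is:
  Dual:  min b^T y  s.t.  A^T y >= c,  y >= 0.

So the dual LP is:
  minimize  4y1 + 10y2 + 14y3
  subject to:
    y1 + y3 >= 3
    y2 + 2y3 >= 5
    y1, y2, y3 >= 0

Solving the primal: x* = (4, 5).
  primal value c^T x* = 37.
Solving the dual: y* = (0.5, 0, 2.5).
  dual value b^T y* = 37.
Strong duality: c^T x* = b^T y*. Confirmed.

37


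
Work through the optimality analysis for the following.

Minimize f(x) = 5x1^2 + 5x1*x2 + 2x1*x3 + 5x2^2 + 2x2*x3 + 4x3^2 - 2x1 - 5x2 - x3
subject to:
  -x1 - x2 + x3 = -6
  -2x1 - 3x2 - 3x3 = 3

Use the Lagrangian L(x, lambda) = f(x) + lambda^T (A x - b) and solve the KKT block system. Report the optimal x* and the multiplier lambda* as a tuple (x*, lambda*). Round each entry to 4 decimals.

Form the Lagrangian:
  L(x, lambda) = (1/2) x^T Q x + c^T x + lambda^T (A x - b)
Stationarity (grad_x L = 0): Q x + c + A^T lambda = 0.
Primal feasibility: A x = b.

This gives the KKT block system:
  [ Q   A^T ] [ x     ]   [-c ]
  [ A    0  ] [ lambda ] = [ b ]

Solving the linear system:
  x*      = (1.2671, 1.4441, -3.2888)
  lambda* = (15.5435, -2.1149)
  f(x*)   = 46.5699

x* = (1.2671, 1.4441, -3.2888), lambda* = (15.5435, -2.1149)


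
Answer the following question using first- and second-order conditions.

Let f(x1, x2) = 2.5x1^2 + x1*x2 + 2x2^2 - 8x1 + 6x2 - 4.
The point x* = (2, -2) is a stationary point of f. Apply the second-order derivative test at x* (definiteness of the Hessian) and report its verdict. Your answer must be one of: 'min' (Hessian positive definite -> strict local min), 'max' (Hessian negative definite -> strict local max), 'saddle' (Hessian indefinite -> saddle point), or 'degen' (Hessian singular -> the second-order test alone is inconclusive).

Compute the Hessian H = grad^2 f:
  H = [[5, 1], [1, 4]]
Verify stationarity: grad f(x*) = H x* + g = (0, 0).
Eigenvalues of H: 3.382, 5.618.
Both eigenvalues > 0, so H is positive definite -> x* is a strict local min.

min


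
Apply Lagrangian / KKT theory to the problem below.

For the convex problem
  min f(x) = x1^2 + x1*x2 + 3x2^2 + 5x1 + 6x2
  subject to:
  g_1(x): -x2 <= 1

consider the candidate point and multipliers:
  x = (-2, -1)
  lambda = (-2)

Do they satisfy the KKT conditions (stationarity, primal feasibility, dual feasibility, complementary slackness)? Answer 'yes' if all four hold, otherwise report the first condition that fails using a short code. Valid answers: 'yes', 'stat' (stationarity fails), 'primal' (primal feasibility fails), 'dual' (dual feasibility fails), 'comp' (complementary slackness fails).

Gradient of f: grad f(x) = Q x + c = (0, -2)
Constraint values g_i(x) = a_i^T x - b_i:
  g_1((-2, -1)) = 0
Stationarity residual: grad f(x) + sum_i lambda_i a_i = (0, 0)
  -> stationarity OK
Primal feasibility (all g_i <= 0): OK
Dual feasibility (all lambda_i >= 0): FAILS
Complementary slackness (lambda_i * g_i(x) = 0 for all i): OK

Verdict: the first failing condition is dual_feasibility -> dual.

dual


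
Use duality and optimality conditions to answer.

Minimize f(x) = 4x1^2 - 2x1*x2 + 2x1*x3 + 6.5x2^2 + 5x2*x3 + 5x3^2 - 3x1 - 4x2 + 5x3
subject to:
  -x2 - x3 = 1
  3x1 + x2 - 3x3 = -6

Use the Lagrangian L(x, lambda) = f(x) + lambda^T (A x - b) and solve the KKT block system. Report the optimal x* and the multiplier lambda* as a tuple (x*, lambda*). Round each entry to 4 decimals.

Form the Lagrangian:
  L(x, lambda) = (1/2) x^T Q x + c^T x + lambda^T (A x - b)
Stationarity (grad_x L = 0): Q x + c + A^T lambda = 0.
Primal feasibility: A x = b.

This gives the KKT block system:
  [ Q   A^T ] [ x     ]   [-c ]
  [ A    0  ] [ lambda ] = [ b ]

Solving the linear system:
  x*      = (-1.3578, -1.2317, 0.2317)
  lambda* = (-12.4927, 3.6452)
  f(x*)   = 22.261

x* = (-1.3578, -1.2317, 0.2317), lambda* = (-12.4927, 3.6452)


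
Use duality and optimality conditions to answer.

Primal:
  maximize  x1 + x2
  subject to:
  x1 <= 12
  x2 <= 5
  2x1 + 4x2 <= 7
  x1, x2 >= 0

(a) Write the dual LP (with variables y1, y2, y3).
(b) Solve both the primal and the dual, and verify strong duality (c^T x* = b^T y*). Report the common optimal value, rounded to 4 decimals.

The standard primal-dual pair for 'max c^T x s.t. A x <= b, x >= 0' is:
  Dual:  min b^T y  s.t.  A^T y >= c,  y >= 0.

So the dual LP is:
  minimize  12y1 + 5y2 + 7y3
  subject to:
    y1 + 2y3 >= 1
    y2 + 4y3 >= 1
    y1, y2, y3 >= 0

Solving the primal: x* = (3.5, 0).
  primal value c^T x* = 3.5.
Solving the dual: y* = (0, 0, 0.5).
  dual value b^T y* = 3.5.
Strong duality: c^T x* = b^T y*. Confirmed.

3.5


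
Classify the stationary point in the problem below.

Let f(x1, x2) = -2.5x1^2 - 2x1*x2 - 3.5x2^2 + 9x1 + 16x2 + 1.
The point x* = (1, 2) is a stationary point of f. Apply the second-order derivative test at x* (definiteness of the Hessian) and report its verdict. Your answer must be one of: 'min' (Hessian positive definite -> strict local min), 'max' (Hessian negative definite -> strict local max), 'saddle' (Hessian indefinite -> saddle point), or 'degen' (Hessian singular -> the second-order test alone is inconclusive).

Compute the Hessian H = grad^2 f:
  H = [[-5, -2], [-2, -7]]
Verify stationarity: grad f(x*) = H x* + g = (0, 0).
Eigenvalues of H: -8.2361, -3.7639.
Both eigenvalues < 0, so H is negative definite -> x* is a strict local max.

max


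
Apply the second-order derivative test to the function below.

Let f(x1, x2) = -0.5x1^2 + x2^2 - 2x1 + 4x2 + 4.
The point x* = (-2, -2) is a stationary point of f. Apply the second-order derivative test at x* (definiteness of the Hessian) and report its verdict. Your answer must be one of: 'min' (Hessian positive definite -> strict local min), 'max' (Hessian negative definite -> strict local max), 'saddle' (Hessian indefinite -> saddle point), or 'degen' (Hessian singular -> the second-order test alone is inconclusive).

Compute the Hessian H = grad^2 f:
  H = [[-1, 0], [0, 2]]
Verify stationarity: grad f(x*) = H x* + g = (0, 0).
Eigenvalues of H: -1, 2.
Eigenvalues have mixed signs, so H is indefinite -> x* is a saddle point.

saddle


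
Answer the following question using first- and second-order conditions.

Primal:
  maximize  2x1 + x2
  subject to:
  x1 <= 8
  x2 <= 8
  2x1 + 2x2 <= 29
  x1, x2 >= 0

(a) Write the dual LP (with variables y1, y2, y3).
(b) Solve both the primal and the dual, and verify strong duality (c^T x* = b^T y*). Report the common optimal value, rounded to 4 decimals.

The standard primal-dual pair for 'max c^T x s.t. A x <= b, x >= 0' is:
  Dual:  min b^T y  s.t.  A^T y >= c,  y >= 0.

So the dual LP is:
  minimize  8y1 + 8y2 + 29y3
  subject to:
    y1 + 2y3 >= 2
    y2 + 2y3 >= 1
    y1, y2, y3 >= 0

Solving the primal: x* = (8, 6.5).
  primal value c^T x* = 22.5.
Solving the dual: y* = (1, 0, 0.5).
  dual value b^T y* = 22.5.
Strong duality: c^T x* = b^T y*. Confirmed.

22.5


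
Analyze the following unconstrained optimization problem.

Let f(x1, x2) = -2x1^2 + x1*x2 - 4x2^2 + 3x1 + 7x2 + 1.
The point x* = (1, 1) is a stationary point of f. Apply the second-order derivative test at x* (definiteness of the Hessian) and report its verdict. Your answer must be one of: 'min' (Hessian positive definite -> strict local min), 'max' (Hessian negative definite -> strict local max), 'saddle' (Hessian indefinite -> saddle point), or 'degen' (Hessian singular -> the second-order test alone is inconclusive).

Compute the Hessian H = grad^2 f:
  H = [[-4, 1], [1, -8]]
Verify stationarity: grad f(x*) = H x* + g = (0, 0).
Eigenvalues of H: -8.2361, -3.7639.
Both eigenvalues < 0, so H is negative definite -> x* is a strict local max.

max
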